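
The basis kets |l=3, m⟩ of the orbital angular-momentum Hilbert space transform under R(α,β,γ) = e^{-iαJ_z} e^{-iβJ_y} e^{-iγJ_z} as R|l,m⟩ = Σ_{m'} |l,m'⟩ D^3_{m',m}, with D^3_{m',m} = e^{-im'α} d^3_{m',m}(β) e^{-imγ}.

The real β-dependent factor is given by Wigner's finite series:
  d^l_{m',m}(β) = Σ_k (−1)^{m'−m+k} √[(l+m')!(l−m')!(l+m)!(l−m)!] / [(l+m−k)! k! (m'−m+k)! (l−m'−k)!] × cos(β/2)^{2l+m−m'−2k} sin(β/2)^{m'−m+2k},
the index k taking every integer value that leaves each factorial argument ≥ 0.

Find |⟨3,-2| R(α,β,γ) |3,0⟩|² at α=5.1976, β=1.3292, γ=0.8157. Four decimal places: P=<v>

D^3_{-2,0}(5.1976,1.3292,0.8157) = e^{-i·-2·5.1976}·d^3_{-2,0}(1.3292)·e^{-i·0·0.8157}. Compute d first:
c=cos(1.3292/2)=0.787164, s=sin(1.3292/2)=0.616744; N=√[1·120·6·6]=65.726707
Admissible k: 2..3 (factorial args all ≥0)
  k=2: (−1)^0·65.7267/(12)·0.7872^4·0.6167^2 = +0.799891
  k=3: (−1)^1·65.7267/(12)·0.7872^2·0.6167^4 = -0.491034
d^3_{-2,0}(1.3292) = +0.799891 -0.491034 = +0.308857
|D^3_{-2,0}|² = |d^3_{-2,0}(β)|² = (+0.308857)² = 0.095393 (the z-rotation phases have unit modulus)

P=0.0954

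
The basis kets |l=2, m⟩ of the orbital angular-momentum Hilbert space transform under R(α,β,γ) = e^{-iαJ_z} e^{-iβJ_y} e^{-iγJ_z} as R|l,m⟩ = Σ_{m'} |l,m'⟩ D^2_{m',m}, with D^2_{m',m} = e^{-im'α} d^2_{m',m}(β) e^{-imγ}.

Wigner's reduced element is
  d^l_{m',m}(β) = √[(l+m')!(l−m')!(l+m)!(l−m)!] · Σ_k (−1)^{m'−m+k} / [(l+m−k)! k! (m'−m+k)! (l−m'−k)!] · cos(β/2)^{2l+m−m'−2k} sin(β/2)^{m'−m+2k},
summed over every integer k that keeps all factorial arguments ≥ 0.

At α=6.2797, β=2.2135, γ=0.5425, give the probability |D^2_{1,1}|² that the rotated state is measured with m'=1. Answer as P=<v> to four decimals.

P=0.1940

D^2_{1,1}(6.2797,2.2135,0.5425) = e^{-i·1·6.2797}·d^2_{1,1}(2.2135)·e^{-i·1·0.5425}. Compute d first:
With c≡cos(β/2)=0.447570 and s≡sin(β/2)=0.894249, N=[6·1·6·1]^{1/2}=6.000000
Admissible k: 0..1 (factorial args all ≥0)
  k=0: (−1)^0·6.0000/(6)·0.4476^4·0.8942^0 = +0.040128
  k=1: (−1)^1·6.0000/(2)·0.4476^2·0.8942^2 = -0.480574
d^2_{1,1}(2.2135) = +0.040128 -0.480574 = -0.440446
|D^2_{1,1}|² = |d^2_{1,1}(β)|² = (-0.440446)² = 0.193993 (the z-rotation phases have unit modulus)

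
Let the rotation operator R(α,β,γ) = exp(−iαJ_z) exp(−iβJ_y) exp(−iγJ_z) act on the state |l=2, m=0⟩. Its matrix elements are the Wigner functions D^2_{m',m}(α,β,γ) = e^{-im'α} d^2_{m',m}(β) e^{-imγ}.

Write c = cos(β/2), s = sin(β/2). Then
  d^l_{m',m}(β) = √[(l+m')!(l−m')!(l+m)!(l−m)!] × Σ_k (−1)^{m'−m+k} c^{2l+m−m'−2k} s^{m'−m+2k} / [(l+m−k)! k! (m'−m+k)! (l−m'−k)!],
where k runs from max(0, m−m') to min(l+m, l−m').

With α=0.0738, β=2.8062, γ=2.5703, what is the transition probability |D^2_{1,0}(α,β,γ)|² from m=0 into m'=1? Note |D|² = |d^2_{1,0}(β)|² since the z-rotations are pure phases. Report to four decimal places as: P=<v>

D^2_{1,0}(0.0738,2.8062,2.5703) = e^{-i·1·0.0738}·d^2_{1,0}(2.8062)·e^{-i·0·2.5703}. Compute d first:
c=cos(2.8062/2)=0.166911, s=sin(2.8062/2)=0.985972; N=√[6·1·2·2]=4.898979
The bounds max(0,m−m')=0 and min(l+m,l−m')=1 give 2 terms
  k=0: (−1)^1·4.8990/(2)·0.1669^3·0.9860^1 = -0.011230
  k=1: (−1)^2·4.8990/(2)·0.1669^1·0.9860^3 = +0.391882
d^2_{1,0}(2.8062) = -0.011230 +0.391882 = +0.380652
|D^2_{1,0}|² = |d^2_{1,0}(β)|² = (+0.380652)² = 0.144896 (the z-rotation phases have unit modulus)

P=0.1449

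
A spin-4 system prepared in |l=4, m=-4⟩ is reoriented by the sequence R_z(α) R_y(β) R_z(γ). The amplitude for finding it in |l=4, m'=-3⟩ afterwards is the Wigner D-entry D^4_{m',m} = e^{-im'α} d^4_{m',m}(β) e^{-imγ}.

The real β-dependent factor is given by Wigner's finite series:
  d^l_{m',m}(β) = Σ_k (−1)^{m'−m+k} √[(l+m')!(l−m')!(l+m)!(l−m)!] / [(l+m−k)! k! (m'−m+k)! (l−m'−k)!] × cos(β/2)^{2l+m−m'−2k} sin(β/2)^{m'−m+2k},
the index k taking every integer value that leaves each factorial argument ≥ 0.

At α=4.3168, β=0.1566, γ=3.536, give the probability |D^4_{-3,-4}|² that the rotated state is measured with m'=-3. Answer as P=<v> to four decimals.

Split into d^4_{-3,-4}(β=0.1566) × two z-phases.
With c≡cos(β/2)=0.996936 and s≡sin(β/2)=0.078220, N=[1·5040·1·40320]^{1/2}=14255.272709
k: max(0,(-4)−(-3))=0 … min(4+(-4),4−(-3))=0
  k=0: (−1)^1·14255.2727/(5040)·0.9969^7·0.0782^1 = -0.216538
d^4_{-3,-4}(0.1566) = -0.216538
|D^4_{-3,-4}|² = |d^4_{-3,-4}(β)|² = (-0.216538)² = 0.046889 (the z-rotation phases have unit modulus)

P=0.0469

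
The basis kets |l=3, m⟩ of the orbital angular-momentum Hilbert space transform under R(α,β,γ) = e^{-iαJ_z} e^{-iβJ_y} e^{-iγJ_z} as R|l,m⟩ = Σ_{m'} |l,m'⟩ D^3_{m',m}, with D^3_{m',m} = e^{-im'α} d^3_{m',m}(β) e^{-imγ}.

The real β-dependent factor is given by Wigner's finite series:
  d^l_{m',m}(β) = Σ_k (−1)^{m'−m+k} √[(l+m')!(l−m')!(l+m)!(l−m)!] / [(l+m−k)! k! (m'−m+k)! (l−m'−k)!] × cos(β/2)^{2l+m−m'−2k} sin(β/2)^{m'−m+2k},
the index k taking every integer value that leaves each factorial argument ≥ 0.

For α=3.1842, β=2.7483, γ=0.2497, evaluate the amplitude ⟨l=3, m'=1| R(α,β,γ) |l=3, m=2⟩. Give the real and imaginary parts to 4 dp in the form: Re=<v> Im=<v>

Re=0.0374 Im=-0.0225

Split into d^3_{1,2}(β=2.7483) × two z-phases.
With c≡cos(β/2)=0.195381 and s≡sin(β/2)=0.980727, N=[24·2·120·1]^{1/2}=75.894664
Admissible k: 1..2 (factorial args all ≥0)
  k=1: (−1)^0·75.8947/(24)·0.1954^5·0.9807^1 = +0.000883
  k=2: (−1)^1·75.8947/(12)·0.1954^3·0.9807^3 = -0.044496
d^3_{1,2}(2.7483) = +0.000883 -0.044496 = -0.043613
D = (-0.999092+0.042594i)·(-0.043613)·(+0.877870-0.478899i) = +0.037362-0.022498i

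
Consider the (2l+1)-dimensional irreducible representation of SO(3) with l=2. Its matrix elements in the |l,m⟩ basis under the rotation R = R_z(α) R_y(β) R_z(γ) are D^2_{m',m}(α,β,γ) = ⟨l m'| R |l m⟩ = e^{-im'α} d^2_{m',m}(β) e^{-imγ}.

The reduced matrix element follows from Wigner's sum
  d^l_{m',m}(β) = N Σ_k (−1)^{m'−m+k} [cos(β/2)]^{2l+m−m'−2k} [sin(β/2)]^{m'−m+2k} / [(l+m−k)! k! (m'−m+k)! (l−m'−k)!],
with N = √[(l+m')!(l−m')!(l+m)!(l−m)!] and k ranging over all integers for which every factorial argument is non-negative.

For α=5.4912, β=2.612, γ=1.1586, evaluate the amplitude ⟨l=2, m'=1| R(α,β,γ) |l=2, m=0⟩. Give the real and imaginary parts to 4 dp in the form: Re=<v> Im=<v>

Re=0.3751 Im=0.3800

Split into d^2_{1,0}(β=2.612) × two z-phases.
c=cos(2.612/2)=0.261713, s=sin(2.612/2)=0.965146; N=√[6·1·2·2]=4.898979
k: max(0,(0)−(1))=0 … min(2+(0),2−(1))=1
  k=0: (−1)^1·4.8990/(2)·0.2617^3·0.9651^1 = -0.042378
  k=1: (−1)^2·4.8990/(2)·0.2617^1·0.9651^3 = +0.576341
d^2_{1,0}(2.612) = -0.042378 +0.576341 = +0.533962
Attach z-rotation phases: D = e^{-i(1)(5.4912)}·(+0.533962)·e^{-i(0)(1.1586)} = +0.375073+0.380047i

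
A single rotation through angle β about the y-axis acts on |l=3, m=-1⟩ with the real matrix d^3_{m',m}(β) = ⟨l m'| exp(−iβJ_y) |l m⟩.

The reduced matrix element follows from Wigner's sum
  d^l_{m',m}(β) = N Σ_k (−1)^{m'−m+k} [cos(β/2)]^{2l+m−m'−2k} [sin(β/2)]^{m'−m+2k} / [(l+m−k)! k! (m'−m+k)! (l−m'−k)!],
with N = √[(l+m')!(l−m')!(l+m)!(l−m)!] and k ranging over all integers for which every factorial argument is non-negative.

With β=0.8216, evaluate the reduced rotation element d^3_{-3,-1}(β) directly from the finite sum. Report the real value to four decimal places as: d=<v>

d=0.4364

d^3_{-3,-1}(β=0.8216) via Wigner's sum:
With c≡cos(β/2)=0.916802 and s≡sin(β/2)=0.399343, N=[1·720·2·24]^{1/2}=185.903201
The bounds max(0,m−m')=2 and min(l+m,l−m')=2 give 1 term
  k=2: (−1)^0·185.9032/(48)·0.9168^4·0.3993^2 = +0.436354
d^3_{-3,-1}(0.8216) = +0.436354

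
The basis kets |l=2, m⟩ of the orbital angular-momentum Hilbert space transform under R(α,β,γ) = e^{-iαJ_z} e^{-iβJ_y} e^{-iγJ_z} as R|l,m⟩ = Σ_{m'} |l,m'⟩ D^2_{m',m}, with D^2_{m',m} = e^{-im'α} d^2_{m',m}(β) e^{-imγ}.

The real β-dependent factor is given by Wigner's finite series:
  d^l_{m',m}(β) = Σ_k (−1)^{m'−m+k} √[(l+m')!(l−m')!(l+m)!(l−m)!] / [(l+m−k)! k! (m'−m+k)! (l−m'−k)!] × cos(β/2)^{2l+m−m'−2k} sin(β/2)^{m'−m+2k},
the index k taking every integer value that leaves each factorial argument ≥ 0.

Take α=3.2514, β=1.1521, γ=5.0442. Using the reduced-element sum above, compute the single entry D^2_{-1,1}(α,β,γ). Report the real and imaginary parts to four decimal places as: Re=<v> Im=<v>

Split into d^2_{-1,1}(β=1.1521) × two z-phases.
Half-angle: c=0.838621, s=0.544716. N=√(1·6·6·1)=6.000000
The bounds max(0,m−m')=2 and min(l+m,l−m')=3 give 2 terms
  k=2: (−1)^0·6.0000/(2)·0.8386^2·0.5447^2 = +0.626026
  k=3: (−1)^1·6.0000/(6)·0.8386^0·0.5447^4 = -0.088040
d^2_{-1,1}(1.1521) = +0.626026 -0.088040 = +0.537986
D = (-0.993977-0.109587i)·(+0.537986)·(+0.325756+0.945454i) = -0.118456-0.524783i

Re=-0.1185 Im=-0.5248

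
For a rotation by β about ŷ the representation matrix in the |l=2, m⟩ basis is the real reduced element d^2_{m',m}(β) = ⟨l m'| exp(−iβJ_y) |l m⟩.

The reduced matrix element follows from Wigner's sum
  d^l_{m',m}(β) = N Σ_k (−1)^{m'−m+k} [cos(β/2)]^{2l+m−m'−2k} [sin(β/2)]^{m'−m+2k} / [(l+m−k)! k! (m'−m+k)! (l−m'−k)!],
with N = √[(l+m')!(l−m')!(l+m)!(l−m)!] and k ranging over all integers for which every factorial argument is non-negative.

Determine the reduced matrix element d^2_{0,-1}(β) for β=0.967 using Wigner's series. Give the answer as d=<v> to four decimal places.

d^2_{0,-1}(β=0.967) via Wigner's sum:
With c≡cos(β/2)=0.885373 and s≡sin(β/2)=0.464881, N=[2·2·1·6]^{1/2}=4.898979
Admissible k: 0..1 (factorial args all ≥0)
  k=0: (−1)^1·4.8990/(2)·0.8854^3·0.4649^1 = -0.790308
  k=1: (−1)^2·4.8990/(2)·0.8854^1·0.4649^3 = +0.217885
d^2_{0,-1}(0.967) = -0.790308 +0.217885 = -0.572423

d=-0.5724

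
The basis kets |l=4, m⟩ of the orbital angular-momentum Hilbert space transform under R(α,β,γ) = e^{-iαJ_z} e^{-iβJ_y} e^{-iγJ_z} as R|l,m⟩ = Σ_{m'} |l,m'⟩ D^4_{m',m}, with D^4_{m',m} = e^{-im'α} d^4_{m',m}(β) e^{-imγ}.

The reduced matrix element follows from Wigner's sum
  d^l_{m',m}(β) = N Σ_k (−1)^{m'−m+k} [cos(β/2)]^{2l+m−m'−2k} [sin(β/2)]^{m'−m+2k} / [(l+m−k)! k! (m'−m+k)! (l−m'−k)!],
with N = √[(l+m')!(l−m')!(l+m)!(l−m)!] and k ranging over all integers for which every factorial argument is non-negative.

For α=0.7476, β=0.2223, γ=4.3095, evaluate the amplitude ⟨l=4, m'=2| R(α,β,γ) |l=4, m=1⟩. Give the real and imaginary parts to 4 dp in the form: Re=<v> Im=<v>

Re=-0.3753 Im=-0.1947

Split into d^4_{2,1}(β=0.2223) × two z-phases.
Half-angle: c=0.993829, s=0.110921. N=√(720·2·120·6)=1018.233765
The bounds max(0,m−m')=0 and min(l+m,l−m')=2 give 3 terms
  k=0: (−1)^1·1018.2338/(240)·0.9938^7·0.1109^1 = -0.450644
  k=1: (−1)^2·1018.2338/(48)·0.9938^5·0.1109^3 = +0.028068
  k=2: (−1)^3·1018.2338/(72)·0.9938^3·0.1109^5 = -0.000233
d^4_{2,1}(0.2223) = -0.450644 +0.028068 -0.000233 = -0.422809
D = (+0.075524-0.997144i)·(-0.422809)·(-0.392078+0.919932i) = -0.375325-0.194676i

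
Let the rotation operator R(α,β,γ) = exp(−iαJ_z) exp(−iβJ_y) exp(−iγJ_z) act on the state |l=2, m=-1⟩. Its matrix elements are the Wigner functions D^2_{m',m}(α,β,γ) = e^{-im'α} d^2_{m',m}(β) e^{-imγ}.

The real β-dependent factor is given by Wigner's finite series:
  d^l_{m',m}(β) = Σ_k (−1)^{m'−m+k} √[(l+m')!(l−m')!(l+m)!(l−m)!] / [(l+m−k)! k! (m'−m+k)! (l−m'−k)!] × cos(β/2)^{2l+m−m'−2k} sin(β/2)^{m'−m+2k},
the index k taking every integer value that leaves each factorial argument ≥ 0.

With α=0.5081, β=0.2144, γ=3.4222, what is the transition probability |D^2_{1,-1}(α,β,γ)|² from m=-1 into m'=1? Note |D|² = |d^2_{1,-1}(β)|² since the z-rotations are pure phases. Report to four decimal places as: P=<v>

First d^2_{1,-1}(β=0.2144), then the phase factors e^{-i(1)α} and e^{-i(-1)γ}:
Half-angle: c=0.994260, s=0.106995. N=√(6·1·1·6)=6.000000
Admissible k: 0..1 (factorial args all ≥0)
  k=0: (−1)^2·6.0000/(2)·0.9943^2·0.1070^2 = +0.033950
  k=1: (−1)^3·6.0000/(6)·0.9943^0·0.1070^4 = -0.000131
d^2_{1,-1}(0.2144) = +0.033950 -0.000131 = +0.033819
|D^2_{1,-1}|² = |d^2_{1,-1}(β)|² = (+0.033819)² = 0.001144 (the z-rotation phases have unit modulus)

P=0.0011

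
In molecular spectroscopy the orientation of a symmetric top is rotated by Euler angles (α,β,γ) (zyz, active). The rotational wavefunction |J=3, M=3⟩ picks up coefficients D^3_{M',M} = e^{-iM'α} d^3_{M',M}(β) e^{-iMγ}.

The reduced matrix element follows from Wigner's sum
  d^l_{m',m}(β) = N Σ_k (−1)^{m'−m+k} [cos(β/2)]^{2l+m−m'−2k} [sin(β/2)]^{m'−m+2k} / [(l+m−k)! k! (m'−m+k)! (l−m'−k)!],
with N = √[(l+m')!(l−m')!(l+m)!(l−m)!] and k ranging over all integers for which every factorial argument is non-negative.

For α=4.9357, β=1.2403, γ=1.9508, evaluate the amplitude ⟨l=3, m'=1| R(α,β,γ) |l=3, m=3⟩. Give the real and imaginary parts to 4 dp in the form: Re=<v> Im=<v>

D^3_{1,3}(4.9357,1.2403,1.9508) = e^{-i·1·4.9357}·d^3_{1,3}(1.2403)·e^{-i·3·1.9508}. Compute d first:
Half-angle: c=0.813791, s=0.581157. N=√(24·2·720·1)=185.903201
k∈{2} keeps every argument non-negative
  k=2: (−1)^0·185.9032/(48)·0.8138^4·0.5812^2 = +0.573700
d^3_{1,3}(1.2403) = +0.573700
D = (+0.221460+0.975170i)·(+0.573700)·(+0.908638+0.417584i) = -0.118176+0.561397i

Re=-0.1182 Im=0.5614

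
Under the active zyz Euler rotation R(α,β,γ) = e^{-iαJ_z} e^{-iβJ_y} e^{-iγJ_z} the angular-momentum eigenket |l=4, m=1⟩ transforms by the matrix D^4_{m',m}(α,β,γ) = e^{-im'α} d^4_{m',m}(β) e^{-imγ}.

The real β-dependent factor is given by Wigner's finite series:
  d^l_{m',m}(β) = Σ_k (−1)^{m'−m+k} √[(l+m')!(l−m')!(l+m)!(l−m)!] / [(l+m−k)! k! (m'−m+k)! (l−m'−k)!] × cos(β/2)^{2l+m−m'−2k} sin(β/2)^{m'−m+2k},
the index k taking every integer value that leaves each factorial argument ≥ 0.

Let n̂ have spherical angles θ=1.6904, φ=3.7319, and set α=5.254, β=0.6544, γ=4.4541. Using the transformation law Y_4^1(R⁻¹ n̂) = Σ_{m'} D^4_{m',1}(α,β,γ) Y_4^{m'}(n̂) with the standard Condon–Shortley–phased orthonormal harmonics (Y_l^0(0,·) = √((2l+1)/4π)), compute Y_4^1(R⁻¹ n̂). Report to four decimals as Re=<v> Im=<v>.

Re=-0.0853 Im=-0.0331

Need the full column D^4_{m',1} for m'=−4..4 at α=5.254, β=0.6544, γ=4.4541.
cos(β/2)=0.946946, sin(β/2)=0.321393
d^4_{-4,1}: single k=5 term ⇒ +0.021790;  D = -0.014316-0.016427i
d^4_{-3,1}: k∈[4..5] ⇒ +0.113492 -0.007844 = +0.105648;  D = +0.032463-0.100537i
d^4_{-2,1}: k∈[3..5] ⇒ +0.357478 -0.061768 +0.001423 = +0.297133;  D = +0.289357-0.067533i
d^4_{-1,1}: k∈[2..5] ⇒ +0.744772 -0.257375 +0.014824 -0.000114 = +0.502107;  D = +0.349857+0.360155i
d^4_{0,1}: k∈[1..4] ⇒ +0.981358 -0.678267 +0.078131 -0.001500 = +0.379722;  D = -0.096991+0.367126i
d^4_{1,1}: k∈[0..3] ⇒ +0.646549 -1.117159 +0.257375 -0.009883 = -0.223117;  D = +0.214221-0.062372i
d^4_{2,1}: k∈[0..2] ⇒ -0.930998 +0.536217 -0.041179 = -0.435959;  D = +0.320213+0.295845i
d^4_{3,1}: k∈[0..1] ⇒ +0.591145 -0.113492 = +0.477653;  D = +0.096885-0.467724i
d^4_{4,1}: single k=0 term ⇒ -0.189160;  D = -0.178497+0.062611i
Y_4^{m'}(θ=1.6904,φ=3.7319) and Σ D·Y over m':
  (-0.0143-0.0164i)·(-0.3056-0.3025i)  (+0.0325-0.1005i)·(-0.0291-0.1433i)  (+0.2894-0.0675i)·(-0.1129+0.2746i)  (+0.3499+0.3602i)·(-0.1350+0.0905i)  (-0.0970+0.3671i)·(+0.2729+0.0000i)  (+0.2142-0.0624i)·(+0.1350+0.0905i)  (+0.3202+0.2958i)·(-0.1129-0.2746i)  (+0.0969-0.4677i)·(+0.0291-0.1433i)  (-0.1785+0.0626i)·(-0.3056+0.3025i)
Y_4^1(R⁻¹ n̂) = -0.085311-0.033062i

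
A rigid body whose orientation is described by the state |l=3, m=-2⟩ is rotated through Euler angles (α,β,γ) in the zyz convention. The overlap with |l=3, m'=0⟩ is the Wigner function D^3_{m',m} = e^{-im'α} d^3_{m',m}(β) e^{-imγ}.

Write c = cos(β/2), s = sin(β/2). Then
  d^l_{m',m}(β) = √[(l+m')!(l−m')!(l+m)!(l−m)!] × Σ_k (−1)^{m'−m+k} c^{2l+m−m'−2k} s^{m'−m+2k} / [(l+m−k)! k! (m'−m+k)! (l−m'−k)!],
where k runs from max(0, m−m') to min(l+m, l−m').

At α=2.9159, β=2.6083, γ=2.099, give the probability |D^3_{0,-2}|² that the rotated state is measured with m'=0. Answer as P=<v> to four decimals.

D^3_{0,-2}(2.9159,2.6083,2.099) = e^{-i·0·2.9159}·d^3_{0,-2}(2.6083)·e^{-i·-2·2.099}. Compute d first:
With c≡cos(β/2)=0.263498 and s≡sin(β/2)=0.964660, N=[6·6·1·120]^{1/2}=65.726707
k∈{0,1} keeps every argument non-negative
  k=0: (−1)^2·65.7267/(12)·0.2635^4·0.9647^2 = +0.024571
  k=1: (−1)^3·65.7267/(12)·0.2635^2·0.9647^4 = -0.329315
d^3_{0,-2}(2.6083) = +0.024571 -0.329315 = -0.304744
|D^3_{0,-2}|² = |d^3_{0,-2}(β)|² = (-0.304744)² = 0.092869 (the z-rotation phases have unit modulus)

P=0.0929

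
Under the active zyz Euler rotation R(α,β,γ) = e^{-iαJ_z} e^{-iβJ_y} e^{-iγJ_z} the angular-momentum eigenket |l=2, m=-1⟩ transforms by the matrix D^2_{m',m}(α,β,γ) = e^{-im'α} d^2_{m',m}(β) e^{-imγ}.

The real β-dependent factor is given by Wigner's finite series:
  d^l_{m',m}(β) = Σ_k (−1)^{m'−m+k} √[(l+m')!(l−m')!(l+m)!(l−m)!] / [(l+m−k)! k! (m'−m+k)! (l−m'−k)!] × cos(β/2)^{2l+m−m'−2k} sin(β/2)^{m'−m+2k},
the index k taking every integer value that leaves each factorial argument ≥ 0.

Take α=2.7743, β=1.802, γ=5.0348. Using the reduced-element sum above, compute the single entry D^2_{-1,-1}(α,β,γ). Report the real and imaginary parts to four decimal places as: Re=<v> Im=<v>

First d^2_{-1,-1}(β=1.802), then the phase factors e^{-i(-1)α} and e^{-i(-1)γ}:
With c≡cos(β/2)=0.620826 and s≡sin(β/2)=0.783948, N=[1·6·1·6]^{1/2}=6.000000
k: max(0,(-1)−(-1))=0 … min(2+(-1),2−(-1))=1
  k=0: (−1)^0·6.0000/(6)·0.6208^4·0.7839^0 = +0.148553
  k=1: (−1)^1·6.0000/(2)·0.6208^2·0.7839^2 = -0.710618
d^2_{-1,-1}(1.802) = +0.148553 -0.710618 = -0.562065
Attach z-rotation phases: D = e^{-i(-1)(2.7743)}·(-0.562065)·e^{-i(-1)(5.0348)} = -0.025218-0.561499i

Re=-0.0252 Im=-0.5615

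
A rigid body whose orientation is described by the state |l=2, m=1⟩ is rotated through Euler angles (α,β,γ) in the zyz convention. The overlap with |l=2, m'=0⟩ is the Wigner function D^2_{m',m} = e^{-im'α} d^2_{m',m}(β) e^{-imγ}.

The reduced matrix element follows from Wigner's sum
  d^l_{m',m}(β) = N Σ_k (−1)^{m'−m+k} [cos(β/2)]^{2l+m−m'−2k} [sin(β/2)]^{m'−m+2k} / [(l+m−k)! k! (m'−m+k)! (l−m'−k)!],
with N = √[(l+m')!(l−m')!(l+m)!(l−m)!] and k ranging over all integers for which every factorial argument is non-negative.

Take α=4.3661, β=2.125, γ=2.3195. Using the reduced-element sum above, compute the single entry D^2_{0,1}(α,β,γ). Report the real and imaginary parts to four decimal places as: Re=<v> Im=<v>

Re=0.3731 Im=0.4015

D^2_{0,1}(4.3661,2.125,2.3195) = e^{-i·0·4.3661}·d^2_{0,1}(2.125)·e^{-i·1·2.3195}. Compute d first:
c=cos(2.125/2)=0.486690, s=sin(2.125/2)=0.873575; N=√[2·2·6·1]=4.898979
k∈{1,2} keeps every argument non-negative
  k=1: (−1)^0·4.8990/(2)·0.4867^3·0.8736^1 = +0.246679
  k=2: (−1)^1·4.8990/(2)·0.4867^1·0.8736^3 = -0.794746
d^2_{0,1}(2.125) = +0.246679 -0.794746 = -0.548067
Phases: e^{-i·(0)·4.3661}=+1.000000+0.000000i, e^{-i·(1)·2.3195}=-0.680690-0.732572i ⇒ D=+0.373063+0.401498i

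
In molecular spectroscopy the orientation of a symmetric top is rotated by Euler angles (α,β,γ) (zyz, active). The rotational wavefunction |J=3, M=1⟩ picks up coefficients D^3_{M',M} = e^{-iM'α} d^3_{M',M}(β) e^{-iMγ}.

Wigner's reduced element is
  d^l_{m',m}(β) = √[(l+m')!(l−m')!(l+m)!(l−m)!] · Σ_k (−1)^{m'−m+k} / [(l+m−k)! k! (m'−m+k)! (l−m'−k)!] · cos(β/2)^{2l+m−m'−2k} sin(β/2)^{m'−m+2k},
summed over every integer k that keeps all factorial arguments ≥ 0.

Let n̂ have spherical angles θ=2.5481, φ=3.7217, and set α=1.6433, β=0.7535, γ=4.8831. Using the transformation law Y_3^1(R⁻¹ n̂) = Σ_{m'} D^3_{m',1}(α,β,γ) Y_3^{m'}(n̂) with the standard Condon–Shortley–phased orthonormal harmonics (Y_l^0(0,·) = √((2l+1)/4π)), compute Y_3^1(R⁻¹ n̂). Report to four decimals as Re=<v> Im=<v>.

Re=0.2877 Im=-0.3067

Need the full column D^3_{m',1} for m'=−3..3 at α=1.6433, β=0.7535, γ=4.8831.
cos(β/2)=0.929865, sin(β/2)=0.367900
d^3_{-3,1}: single k=4 term ⇒ +0.061349;  D = +0.061282+0.002870i
d^3_{-2,1}: k∈[3..4] ⇒ +0.253210 -0.019819 = +0.233391;  D = -0.005998-0.233314i
d^3_{-1,1}: k∈[2..4] ⇒ +0.607144 -0.126722 +0.002480 = +0.482902;  D = -0.480575+0.047348i
d^3_{0,1}: k∈[1..3] ⇒ +0.885974 -0.416066 +0.021710 = +0.491618;  D = +0.083518+0.484472i
d^3_{1,1}: k∈[0..2] ⇒ +0.646428 -0.809525 +0.095041 = -0.068056;  D = -0.066053+0.016390i
d^3_{2,1}: k∈[0..1] ⇒ -0.808780 +0.253210 = -0.555570;  D = +0.172504+0.528110i
d^3_{3,1}: single k=0 term ⇒ +0.391910;  D = -0.362745+0.148355i
Y_3^{m'}(θ=2.5481,φ=3.7217) and Σ D·Y over m':
  (+0.0613+0.0029i)·(+0.0123+0.0719i)  (-0.0060-0.2333i)·(-0.1058+0.2430i)  (-0.4806+0.0473i)·(-0.3683+0.2413i)  (+0.0835+0.4845i)·(-0.1349+0.0000i)  (-0.0661+0.0164i)·(+0.3683+0.2413i)  (+0.1725+0.5281i)·(-0.1058-0.2430i)  (-0.3627+0.1484i)·(-0.0123+0.0719i)
Y_3^1(R⁻¹ n̂) = +0.287738-0.306719i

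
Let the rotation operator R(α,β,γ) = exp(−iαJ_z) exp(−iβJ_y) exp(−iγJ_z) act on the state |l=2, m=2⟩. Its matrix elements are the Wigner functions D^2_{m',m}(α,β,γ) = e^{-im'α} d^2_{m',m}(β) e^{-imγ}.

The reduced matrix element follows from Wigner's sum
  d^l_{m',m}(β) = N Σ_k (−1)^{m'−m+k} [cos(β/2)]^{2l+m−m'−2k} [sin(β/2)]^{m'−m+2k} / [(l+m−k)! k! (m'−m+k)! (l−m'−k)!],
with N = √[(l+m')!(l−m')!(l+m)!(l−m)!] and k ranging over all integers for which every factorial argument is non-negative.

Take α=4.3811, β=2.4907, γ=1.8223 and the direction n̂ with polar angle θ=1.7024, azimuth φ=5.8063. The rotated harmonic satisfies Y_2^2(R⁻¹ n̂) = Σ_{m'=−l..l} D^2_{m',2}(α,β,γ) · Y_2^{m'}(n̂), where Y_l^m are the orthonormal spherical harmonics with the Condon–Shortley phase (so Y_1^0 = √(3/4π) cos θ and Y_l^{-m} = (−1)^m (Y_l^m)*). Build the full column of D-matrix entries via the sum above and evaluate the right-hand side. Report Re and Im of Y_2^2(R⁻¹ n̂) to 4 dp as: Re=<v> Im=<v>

Re=0.3379 Im=-0.1557

Need the full column D^2_{m',2} for m'=−2..2 at α=4.3811, β=2.4907, γ=1.8223.
cos(β/2)=0.319732, sin(β/2)=0.947508
d^2_{-2,2}: single k=4 term ⇒ +0.805994;  D = +0.317733-0.740724i
d^2_{-1,2}: single k=3 term ⇒ +0.543957;  D = +0.402976+0.365375i
d^2_{0,2}: single k=2 term ⇒ +0.224809;  D = -0.196963+0.108372i
d^2_{1,2}: single k=1 term ⇒ +0.061940;  D = -0.010584-0.061029i
d^2_{2,2}: single k=0 term ⇒ +0.010451;  D = +0.010318+0.001661i
Y_2^{m'}(θ=1.7024,φ=5.8063) and Σ D·Y over m':
  (+0.3177-0.7407i)·(+0.2197+0.3096i)  (+0.4030+0.3654i)·(-0.0893-0.0461i)  (-0.1970+0.1084i)·(-0.2991+0.0000i)  (-0.0106-0.0610i)·(+0.0893-0.0461i)  (+0.0103+0.0017i)·(+0.2197-0.3096i)
Y_2^2(R⁻¹ n̂) = +0.337941-0.155744i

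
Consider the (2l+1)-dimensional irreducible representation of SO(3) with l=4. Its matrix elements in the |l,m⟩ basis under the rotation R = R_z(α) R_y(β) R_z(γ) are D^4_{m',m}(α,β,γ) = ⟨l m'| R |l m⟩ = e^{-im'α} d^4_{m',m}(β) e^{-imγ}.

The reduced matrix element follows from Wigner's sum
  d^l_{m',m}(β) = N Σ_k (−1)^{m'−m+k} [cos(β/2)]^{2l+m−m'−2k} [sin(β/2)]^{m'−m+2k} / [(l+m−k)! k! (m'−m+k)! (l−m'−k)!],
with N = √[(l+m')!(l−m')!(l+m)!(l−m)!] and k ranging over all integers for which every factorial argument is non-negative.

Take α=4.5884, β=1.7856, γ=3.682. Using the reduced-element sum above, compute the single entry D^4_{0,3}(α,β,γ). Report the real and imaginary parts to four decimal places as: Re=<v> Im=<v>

Re=-0.0148 Im=-0.2936

First d^4_{0,3}(β=1.7856), then the phase factors e^{-i(0)α} and e^{-i(3)γ}:
Half-angle: c=0.627234, s=0.778831. N=√(24·24·5040·1)=1703.830978
k∈{3,4} keeps every argument non-negative
  k=3: (−1)^0·1703.8310/(144)·0.6272^5·0.7788^3 = +0.542676
  k=4: (−1)^1·1703.8310/(144)·0.6272^3·0.7788^5 = -0.836698
d^4_{0,3}(1.7856) = +0.542676 -0.836698 = -0.294021
Phases: e^{-i·(0)·4.5884}=+1.000000+0.000000i, e^{-i·(3)·3.682}=+0.050404+0.998729i ⇒ D=-0.014820-0.293648i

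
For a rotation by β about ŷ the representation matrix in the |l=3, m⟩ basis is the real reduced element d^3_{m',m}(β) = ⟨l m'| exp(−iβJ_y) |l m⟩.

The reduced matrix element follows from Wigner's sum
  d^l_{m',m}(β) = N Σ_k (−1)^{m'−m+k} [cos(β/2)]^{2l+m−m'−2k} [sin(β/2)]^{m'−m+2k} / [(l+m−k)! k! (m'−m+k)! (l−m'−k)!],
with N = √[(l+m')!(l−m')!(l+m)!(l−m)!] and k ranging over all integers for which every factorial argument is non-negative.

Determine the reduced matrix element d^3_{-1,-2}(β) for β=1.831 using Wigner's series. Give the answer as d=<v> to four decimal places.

d=0.5027

d^3_{-1,-2}(β=1.831) via Wigner's sum:
c=cos(1.831/2)=0.609394, s=sin(1.831/2)=0.792867; N=√[2·24·1·120]=75.894664
k∈{0,1} keeps every argument non-negative
  k=0: (−1)^1·75.8947/(24)·0.6094^5·0.7929^1 = -0.210713
  k=1: (−1)^2·75.8947/(12)·0.6094^3·0.7929^3 = +0.713389
d^3_{-1,-2}(1.831) = -0.210713 +0.713389 = +0.502676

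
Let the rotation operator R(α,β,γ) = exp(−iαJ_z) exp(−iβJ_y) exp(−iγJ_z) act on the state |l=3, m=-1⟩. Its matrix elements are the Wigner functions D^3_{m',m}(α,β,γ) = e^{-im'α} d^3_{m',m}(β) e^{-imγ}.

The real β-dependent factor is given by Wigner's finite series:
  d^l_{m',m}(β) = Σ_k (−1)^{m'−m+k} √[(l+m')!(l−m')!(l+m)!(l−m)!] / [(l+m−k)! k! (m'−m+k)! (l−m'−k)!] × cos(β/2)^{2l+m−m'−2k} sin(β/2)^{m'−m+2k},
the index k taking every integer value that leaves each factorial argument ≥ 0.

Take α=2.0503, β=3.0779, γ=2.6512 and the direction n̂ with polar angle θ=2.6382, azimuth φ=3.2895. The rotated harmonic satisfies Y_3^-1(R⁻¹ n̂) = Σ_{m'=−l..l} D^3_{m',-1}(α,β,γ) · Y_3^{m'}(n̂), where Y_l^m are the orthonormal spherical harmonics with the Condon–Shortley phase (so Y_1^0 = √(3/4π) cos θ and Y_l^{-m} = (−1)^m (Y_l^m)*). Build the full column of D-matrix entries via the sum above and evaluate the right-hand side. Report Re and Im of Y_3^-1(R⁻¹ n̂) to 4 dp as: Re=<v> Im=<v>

Re=0.2857 Im=0.3335

Need the full column D^3_{m',-1} for m'=−3..3 at α=2.0503, β=3.0779, γ=2.6512.
cos(β/2)=0.031841, sin(β/2)=0.999493
d^3_{-3,-1}: single k=2 term ⇒ +0.000004;  D = -0.000003+0.000002i
d^3_{-2,-1}: k∈[1..2] ⇒ +0.000000 -0.000204 = -0.000204;  D = -0.000182-0.000092i
d^3_{-1,-1}: k∈[0..2] ⇒ +0.000000 -0.000008 +0.006071 = +0.006063;  D = -0.000066-0.006062i
d^3_{0,-1}: k∈[0..2] ⇒ -0.000000 +0.000335 -0.110021 = -0.109686;  D = +0.096759-0.051659i
d^3_{1,-1}: k∈[0..2] ⇒ +0.000006 -0.008094 +0.996962 = +0.988873;  D = +0.815650+0.559094i
d^3_{2,-1}: k∈[0..1] ⇒ -0.000204 +0.100435 = +0.100231;  D = +0.012138-0.099493i
d^3_{3,-1}: single k=0 term ⇒ +0.003919;  D = -0.003670+0.001373i
Y_3^{m'}(θ=2.6382,φ=3.2895) and Σ D·Y over m':
  (-0.0000+0.0000i)·(-0.0423+0.0201i)  (-0.0002-0.0001i)·(-0.1993+0.0607i)  (-0.0001-0.0061i)·(-0.4374+0.0652i)  (+0.0968-0.0517i)·(-0.2734+0.0000i)  (+0.8156+0.5591i)·(+0.4374+0.0652i)  (+0.0121-0.0995i)·(-0.1993-0.0607i)  (-0.0037+0.0014i)·(+0.0423+0.0201i)
Y_3^-1(R⁻¹ n̂) = +0.285680+0.333544i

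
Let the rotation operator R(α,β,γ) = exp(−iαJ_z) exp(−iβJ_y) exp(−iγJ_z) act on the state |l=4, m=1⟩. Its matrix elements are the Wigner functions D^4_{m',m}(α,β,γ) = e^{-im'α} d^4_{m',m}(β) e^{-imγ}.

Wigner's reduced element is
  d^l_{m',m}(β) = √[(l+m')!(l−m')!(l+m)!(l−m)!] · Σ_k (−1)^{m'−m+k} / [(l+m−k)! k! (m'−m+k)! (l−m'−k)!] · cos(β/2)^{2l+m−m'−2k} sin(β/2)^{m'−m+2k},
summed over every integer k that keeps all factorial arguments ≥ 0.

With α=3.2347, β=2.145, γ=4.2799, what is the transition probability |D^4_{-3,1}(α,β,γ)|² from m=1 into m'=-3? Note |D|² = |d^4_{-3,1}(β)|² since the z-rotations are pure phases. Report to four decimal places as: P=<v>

P=0.1780

D^4_{-3,1}(3.2347,2.145,4.2799) = e^{-i·-3·3.2347}·d^4_{-3,1}(2.145)·e^{-i·1·4.2799}. Compute d first:
c=cos(2.145/2)=0.477930, s=sin(2.145/2)=0.878398; N=√[1·5040·120·6]=1904.940944
The bounds max(0,m−m')=4 and min(l+m,l−m')=5 give 2 terms
  k=4: (−1)^0·1904.9409/(144)·0.4779^4·0.8784^4 = +0.410904
  k=5: (−1)^1·1904.9409/(240)·0.4779^2·0.8784^6 = -0.832811
d^4_{-3,1}(2.145) = +0.410904 -0.832811 = -0.421907
|D^4_{-3,1}|² = |d^4_{-3,1}(β)|² = (-0.421907)² = 0.178006 (the z-rotation phases have unit modulus)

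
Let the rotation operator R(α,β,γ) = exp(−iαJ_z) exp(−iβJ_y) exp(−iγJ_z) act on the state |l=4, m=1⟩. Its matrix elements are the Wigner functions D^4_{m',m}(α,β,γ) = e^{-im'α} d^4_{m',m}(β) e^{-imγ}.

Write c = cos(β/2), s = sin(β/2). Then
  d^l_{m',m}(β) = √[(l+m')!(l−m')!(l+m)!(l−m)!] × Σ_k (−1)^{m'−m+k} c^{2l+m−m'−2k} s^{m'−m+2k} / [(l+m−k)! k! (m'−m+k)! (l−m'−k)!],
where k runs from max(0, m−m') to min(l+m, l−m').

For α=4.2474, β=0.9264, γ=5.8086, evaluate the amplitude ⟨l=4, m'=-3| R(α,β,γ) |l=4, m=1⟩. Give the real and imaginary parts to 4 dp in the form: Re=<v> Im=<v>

Re=0.2286 Im=0.1739

First d^4_{-3,1}(β=0.9264), then the phase factors e^{-i(-3)α} and e^{-i(1)γ}:
Half-angle: c=0.894627, s=0.446813. N=√(1·5040·120·6)=1904.940944
k∈{4,5} keeps every argument non-negative
  k=4: (−1)^0·1904.9409/(144)·0.8946^4·0.4468^4 = +0.337747
  k=5: (−1)^1·1904.9409/(240)·0.8946^2·0.4468^6 = -0.050549
d^4_{-3,1}(0.9264) = +0.337747 -0.050549 = +0.287198
D = (+0.984582+0.174925i)·(+0.287198)·(+0.889482+0.456970i) = +0.228562+0.173903i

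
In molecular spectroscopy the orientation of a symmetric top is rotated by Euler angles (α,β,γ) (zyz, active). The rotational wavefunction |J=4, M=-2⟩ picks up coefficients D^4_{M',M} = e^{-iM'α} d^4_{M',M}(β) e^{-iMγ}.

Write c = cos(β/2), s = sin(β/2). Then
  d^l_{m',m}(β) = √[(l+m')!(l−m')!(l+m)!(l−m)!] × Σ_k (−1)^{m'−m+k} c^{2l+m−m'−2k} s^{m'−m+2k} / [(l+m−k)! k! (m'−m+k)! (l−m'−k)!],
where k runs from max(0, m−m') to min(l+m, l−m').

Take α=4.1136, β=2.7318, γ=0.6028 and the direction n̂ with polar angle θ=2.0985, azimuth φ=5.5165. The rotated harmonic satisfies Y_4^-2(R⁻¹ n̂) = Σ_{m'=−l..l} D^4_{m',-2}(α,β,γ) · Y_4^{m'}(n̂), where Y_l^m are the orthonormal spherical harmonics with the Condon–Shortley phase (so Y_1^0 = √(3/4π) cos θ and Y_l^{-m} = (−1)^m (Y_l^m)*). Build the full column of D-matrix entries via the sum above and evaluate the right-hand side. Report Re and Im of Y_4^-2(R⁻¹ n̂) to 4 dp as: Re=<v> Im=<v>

Re=-0.0443 Im=-0.2124

Need the full column D^4_{m',-2} for m'=−4..4 at α=4.1136, β=2.7318, γ=0.6028.
cos(β/2)=0.203466, sin(β/2)=0.979082
d^4_{-4,-2}: single k=2 term ⇒ +0.000360;  D = +0.000134-0.000334i
d^4_{-3,-2}: k∈[1..2] ⇒ +0.000053 -0.003674 = -0.003621;  D = -0.002017-0.003007i
d^4_{-2,-2}: k∈[0..2] ⇒ +0.000003 -0.000816 +0.023623 = +0.022810;  D = -0.022809-0.000183i
d^4_{-1,-2}: k∈[0..2] ⇒ -0.000060 +0.006943 -0.107173 = -0.100290;  D = -0.057190+0.082385i
d^4_{0,-2}: k∈[0..2] ⇒ +0.000645 -0.039841 +0.345954 = +0.306758;  D = +0.109553+0.286528i
d^4_{1,-2}: k∈[0..2] ⇒ -0.004628 +0.160759 -0.744494 = -0.588363;  D = +0.572384+0.136191i
d^4_{2,-2}: k∈[0..2] ⇒ +0.023623 -0.437601 +0.844409 = +0.430431;  D = +0.318319-0.289730i
d^4_{3,-2}: k∈[0..1] ⇒ -0.085066 +0.656582 = +0.571516;  D = +0.079539+0.565954i
d^4_{4,-2}: single k=0 term ⇒ +0.192964;  D = -0.172977-0.085521i
Y_4^{m'}(θ=2.0985,φ=5.5165) and Σ D·Y over m':
  (+0.0001-0.0003i)·(-0.2459+0.0184i)  (-0.0020-0.0030i)·(+0.2708-0.3031i)  (-0.0228-0.0002i)·(+0.0072+0.1934i)  (-0.0572+0.0824i)·(+0.1816+0.1749i)  (+0.1096+0.2865i)·(-0.2493+0.0000i)  (+0.5724+0.1362i)·(-0.1816+0.1749i)  (+0.3183-0.2897i)·(+0.0072-0.1934i)  (+0.0795+0.5660i)·(-0.2708-0.3031i)  (-0.1730-0.0855i)·(-0.2459-0.0184i)
Y_4^-2(R⁻¹ n̂) = -0.044259-0.212434i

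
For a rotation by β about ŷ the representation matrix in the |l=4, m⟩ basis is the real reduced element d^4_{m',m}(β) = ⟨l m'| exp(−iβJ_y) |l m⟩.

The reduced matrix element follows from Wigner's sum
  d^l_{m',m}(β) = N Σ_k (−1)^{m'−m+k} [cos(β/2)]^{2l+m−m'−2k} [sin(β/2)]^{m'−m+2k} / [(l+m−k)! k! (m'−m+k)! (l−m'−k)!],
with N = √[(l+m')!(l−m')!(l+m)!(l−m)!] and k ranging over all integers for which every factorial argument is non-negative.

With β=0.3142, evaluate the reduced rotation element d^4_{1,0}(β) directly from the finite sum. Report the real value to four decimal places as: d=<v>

d^4_{1,0}(β=0.3142) via Wigner's sum:
c=cos(0.3142/2)=0.987685, s=sin(0.3142/2)=0.156455; N=√[120·6·24·24]=643.987578
k: max(0,(0)−(1))=0 … min(4+(0),4−(1))=3
  k=0: (−1)^1·643.9876/(144)·0.9877^7·0.1565^1 = -0.641554
  k=1: (−1)^2·643.9876/(24)·0.9877^5·0.1565^3 = +0.096588
  k=2: (−1)^3·643.9876/(24)·0.9877^3·0.1565^5 = -0.002424
  k=3: (−1)^4·643.9876/(144)·0.9877^1·0.1565^7 = +0.000010
d^4_{1,0}(0.3142) = -0.641554 +0.096588 -0.002424 +0.000010 = -0.547379

d=-0.5474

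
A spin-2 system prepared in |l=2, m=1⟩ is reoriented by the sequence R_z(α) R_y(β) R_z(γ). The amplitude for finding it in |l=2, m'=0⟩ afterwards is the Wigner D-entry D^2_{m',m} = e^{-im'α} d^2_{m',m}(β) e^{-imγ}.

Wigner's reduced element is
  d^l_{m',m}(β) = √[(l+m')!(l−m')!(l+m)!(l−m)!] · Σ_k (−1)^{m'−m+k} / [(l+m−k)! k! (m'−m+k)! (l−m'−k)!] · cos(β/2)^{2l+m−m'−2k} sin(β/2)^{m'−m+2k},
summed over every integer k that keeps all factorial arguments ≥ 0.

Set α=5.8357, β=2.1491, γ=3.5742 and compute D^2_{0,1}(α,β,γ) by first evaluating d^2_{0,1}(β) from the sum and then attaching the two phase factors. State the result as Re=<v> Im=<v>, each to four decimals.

Re=0.5089 Im=-0.2350

Split into d^2_{0,1}(β=2.1491) × two z-phases.
Half-angle: c=0.476128, s=0.879376. N=√(2·2·6·1)=4.898979
k∈{1,2} keeps every argument non-negative
  k=1: (−1)^0·4.8990/(2)·0.4761^3·0.8794^1 = +0.232499
  k=2: (−1)^1·4.8990/(2)·0.4761^1·0.8794^3 = -0.793091
d^2_{0,1}(2.1491) = +0.232499 -0.793091 = -0.560592
D = (+1.000000+0.000000i)·(-0.560592)·(-0.907876+0.419239i) = +0.508948-0.235022i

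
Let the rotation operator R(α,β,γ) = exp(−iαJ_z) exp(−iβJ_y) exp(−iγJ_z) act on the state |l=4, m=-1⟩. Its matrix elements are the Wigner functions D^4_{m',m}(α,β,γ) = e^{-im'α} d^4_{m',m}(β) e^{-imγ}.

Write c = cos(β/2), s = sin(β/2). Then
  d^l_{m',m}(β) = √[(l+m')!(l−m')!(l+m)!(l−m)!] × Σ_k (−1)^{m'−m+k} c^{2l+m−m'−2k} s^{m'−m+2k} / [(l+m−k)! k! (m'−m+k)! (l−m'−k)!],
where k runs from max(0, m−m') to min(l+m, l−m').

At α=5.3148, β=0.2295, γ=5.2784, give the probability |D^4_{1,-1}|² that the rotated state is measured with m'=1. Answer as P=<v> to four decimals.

First d^4_{1,-1}(β=0.2295), then the phase factors e^{-i(1)α} and e^{-i(-1)γ}:
c=cos(0.2295/2)=0.993423, s=sin(0.2295/2)=0.114498; N=√[120·6·6·120]=720.000000
k∈{0,1,2,3} keeps every argument non-negative
  k=0: (−1)^2·720.0000/(72)·0.9934^6·0.1145^2 = +0.126010
  k=1: (−1)^3·720.0000/(24)·0.9934^4·0.1145^4 = -0.005022
  k=2: (−1)^4·720.0000/(48)·0.9934^2·0.1145^6 = +0.000033
  k=3: (−1)^5·720.0000/(720)·0.9934^0·0.1145^8 = -0.000000
d^4_{1,-1}(0.2295) = +0.126010 -0.005022 +0.000033 -0.000000 = +0.121021
|D^4_{1,-1}|² = |d^4_{1,-1}(β)|² = (+0.121021)² = 0.014646 (the z-rotation phases have unit modulus)

P=0.0146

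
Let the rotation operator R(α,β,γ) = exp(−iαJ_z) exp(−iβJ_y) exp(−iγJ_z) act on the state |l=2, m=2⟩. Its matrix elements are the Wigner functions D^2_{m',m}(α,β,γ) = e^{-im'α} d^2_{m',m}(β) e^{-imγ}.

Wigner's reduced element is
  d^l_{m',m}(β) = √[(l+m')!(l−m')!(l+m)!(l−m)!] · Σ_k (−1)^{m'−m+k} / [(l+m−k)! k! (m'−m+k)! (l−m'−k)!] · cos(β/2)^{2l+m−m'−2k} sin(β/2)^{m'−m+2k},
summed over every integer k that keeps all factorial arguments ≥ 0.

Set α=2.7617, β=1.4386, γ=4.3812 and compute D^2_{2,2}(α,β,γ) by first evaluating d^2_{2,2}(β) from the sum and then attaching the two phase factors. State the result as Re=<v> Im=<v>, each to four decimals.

Re=-0.0474 Im=-0.3167

First d^2_{2,2}(β=1.4386), then the phase factors e^{-i(2)α} and e^{-i(2)γ}:
With c≡cos(β/2)=0.752267 and s≡sin(β/2)=0.658858, N=[24·1·24·1]^{1/2}=24.000000
k: max(0,(2)−(2))=0 … min(2+(2),2−(2))=0
  k=0: (−1)^0·24.0000/(24)·0.7523^4·0.6589^0 = +0.320249
d^2_{2,2}(1.4386) = +0.320249
Attach z-rotation phases: D = e^{-i(2)(2.7617)}·(+0.320249)·e^{-i(2)(4.3812)} = -0.047425-0.316718i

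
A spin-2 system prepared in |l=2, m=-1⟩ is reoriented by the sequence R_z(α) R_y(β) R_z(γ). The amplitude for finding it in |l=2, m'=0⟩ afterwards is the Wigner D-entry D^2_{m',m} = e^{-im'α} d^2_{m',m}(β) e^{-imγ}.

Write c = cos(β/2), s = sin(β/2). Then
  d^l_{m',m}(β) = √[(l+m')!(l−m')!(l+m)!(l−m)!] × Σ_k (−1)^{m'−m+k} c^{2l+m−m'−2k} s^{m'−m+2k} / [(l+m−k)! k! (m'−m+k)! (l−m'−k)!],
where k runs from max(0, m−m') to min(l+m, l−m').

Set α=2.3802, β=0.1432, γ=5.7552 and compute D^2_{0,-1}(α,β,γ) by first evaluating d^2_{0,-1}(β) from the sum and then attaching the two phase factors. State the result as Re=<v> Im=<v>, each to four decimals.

Split into d^2_{0,-1}(β=0.1432) × two z-phases.
With c≡cos(β/2)=0.997438 and s≡sin(β/2)=0.071539, N=[2·2·1·6]^{1/2}=4.898979
k: max(0,(-1)−(0))=0 … min(2+(-1),2−(0))=1
  k=0: (−1)^1·4.8990/(2)·0.9974^3·0.0715^1 = -0.173890
  k=1: (−1)^2·4.8990/(2)·0.9974^1·0.0715^3 = +0.000895
d^2_{0,-1}(0.1432) = -0.173890 +0.000895 = -0.172996
Attach z-rotation phases: D = e^{-i(0)(2.3802)}·(-0.172996)·e^{-i(-1)(5.7552)} = -0.149438+0.087154i

Re=-0.1494 Im=0.0872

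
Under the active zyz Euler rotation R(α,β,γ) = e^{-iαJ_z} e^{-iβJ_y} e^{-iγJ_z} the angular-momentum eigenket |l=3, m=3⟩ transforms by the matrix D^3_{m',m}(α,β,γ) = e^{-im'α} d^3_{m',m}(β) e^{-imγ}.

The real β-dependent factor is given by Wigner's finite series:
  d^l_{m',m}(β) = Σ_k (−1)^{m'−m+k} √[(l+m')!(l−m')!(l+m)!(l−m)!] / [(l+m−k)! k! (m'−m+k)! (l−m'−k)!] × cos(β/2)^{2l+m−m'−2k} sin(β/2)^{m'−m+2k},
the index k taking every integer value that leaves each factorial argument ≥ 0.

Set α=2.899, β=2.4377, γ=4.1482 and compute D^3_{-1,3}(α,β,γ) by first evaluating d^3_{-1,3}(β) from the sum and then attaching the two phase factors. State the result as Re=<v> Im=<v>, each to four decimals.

First d^3_{-1,3}(β=2.4377), then the phase factors e^{-i(-1)α} and e^{-i(3)γ}:
With c≡cos(β/2)=0.344725 and s≡sin(β/2)=0.938704, N=[2·24·720·1]^{1/2}=185.903201
k∈{4} keeps every argument non-negative
  k=4: (−1)^0·185.9032/(48)·0.3447^2·0.9387^4 = +0.357360
d^3_{-1,3}(2.4377) = +0.357360
Phases: e^{-i·(-1)·2.899}=-0.970718+0.240220i, e^{-i·(3)·4.1482}=+0.992595+0.121470i ⇒ D=-0.354755+0.043072i

Re=-0.3548 Im=0.0431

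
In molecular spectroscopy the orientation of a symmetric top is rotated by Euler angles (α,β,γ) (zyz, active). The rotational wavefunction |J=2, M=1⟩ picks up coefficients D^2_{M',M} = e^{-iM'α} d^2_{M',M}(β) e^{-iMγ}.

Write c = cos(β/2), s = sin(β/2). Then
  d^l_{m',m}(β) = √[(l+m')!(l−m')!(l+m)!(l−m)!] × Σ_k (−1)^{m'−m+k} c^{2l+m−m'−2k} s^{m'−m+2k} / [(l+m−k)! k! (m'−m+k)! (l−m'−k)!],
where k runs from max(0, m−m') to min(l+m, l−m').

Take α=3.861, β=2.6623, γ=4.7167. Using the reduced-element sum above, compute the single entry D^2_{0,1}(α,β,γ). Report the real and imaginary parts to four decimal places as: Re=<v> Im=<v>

Re=-0.0022 Im=-0.5011

D^2_{0,1}(3.861,2.6623,4.7167) = e^{-i·0·3.861}·d^2_{0,1}(2.6623)·e^{-i·1·4.7167}. Compute d first:
Half-angle: c=0.237359, s=0.971422. N=√(2·2·6·1)=4.898979
k∈{1,2} keeps every argument non-negative
  k=1: (−1)^0·4.8990/(2)·0.2374^3·0.9714^1 = +0.031820
  k=2: (−1)^1·4.8990/(2)·0.2374^1·0.9714^3 = -0.532973
d^2_{0,1}(2.6623) = +0.031820 -0.532973 = -0.501153
Attach z-rotation phases: D = e^{-i(0)(3.861)}·(-0.501153)·e^{-i(1)(4.7167)} = -0.002160-0.501148i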